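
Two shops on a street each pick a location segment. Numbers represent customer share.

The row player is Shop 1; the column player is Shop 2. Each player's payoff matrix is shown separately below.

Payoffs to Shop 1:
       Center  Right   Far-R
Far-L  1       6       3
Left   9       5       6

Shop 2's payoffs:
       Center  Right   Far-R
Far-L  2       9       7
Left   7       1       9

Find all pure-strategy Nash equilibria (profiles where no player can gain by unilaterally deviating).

(Far-L, Right); (Left, Far-R)

(Far-L, Center): Shop 1 can switch to Left (1 → 9). Not NE.
(Far-L, Right): Shop 1 gets 6, best alternative 5; Shop 2 gets 9, best alternative 7. No profitable deviation — NE.
(Far-L, Far-R): Shop 1 can switch to Left (3 → 6). Not NE.
(Left, Center): Shop 2 can switch to Far-R (7 → 9). Not NE.
(Left, Right): Shop 1 can switch to Far-L (5 → 6). Not NE.
(Left, Far-R): Shop 1 gets 6, best alternative 3; Shop 2 gets 9, best alternative 7. No profitable deviation — NE.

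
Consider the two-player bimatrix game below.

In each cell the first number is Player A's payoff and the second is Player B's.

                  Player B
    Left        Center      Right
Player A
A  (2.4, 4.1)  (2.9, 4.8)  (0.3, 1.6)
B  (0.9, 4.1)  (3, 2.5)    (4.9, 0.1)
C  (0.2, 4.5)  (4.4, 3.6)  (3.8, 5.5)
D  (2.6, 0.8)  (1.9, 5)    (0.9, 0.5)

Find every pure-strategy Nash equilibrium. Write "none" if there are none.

There is no pure-strategy Nash equilibrium.

Mark each player's best response to every combination of opponents' strategies; a profile where every player is best-responding is a pure Nash equilibrium.
Player A against Left: payoffs 2.4, 0.9, 0.2, 2.6 → best response D.
Player A against Center: payoffs 2.9, 3, 4.4, 1.9 → best response C.
Player A against Right: payoffs 0.3, 4.9, 3.8, 0.9 → best response B.
Player B against A: payoffs 4.1, 4.8, 1.6 → best response Center.
Player B against B: payoffs 4.1, 2.5, 0.1 → best response Left.
Player B against C: payoffs 4.5, 3.6, 5.5 → best response Right.
Player B against D: payoffs 0.8, 5, 0.5 → best response Center.
No profile is a mutual best response for all players.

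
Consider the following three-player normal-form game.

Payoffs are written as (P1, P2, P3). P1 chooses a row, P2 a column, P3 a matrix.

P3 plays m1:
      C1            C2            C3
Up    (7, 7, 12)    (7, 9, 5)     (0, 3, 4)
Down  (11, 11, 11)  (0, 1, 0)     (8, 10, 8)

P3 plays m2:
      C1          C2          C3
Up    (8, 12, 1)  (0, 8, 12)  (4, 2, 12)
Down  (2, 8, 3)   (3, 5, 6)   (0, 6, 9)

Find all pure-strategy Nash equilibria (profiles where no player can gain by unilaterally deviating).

The unique pure-strategy Nash equilibrium is (Down, C1, m1).

Mark each player's best response to every combination of opponents' strategies; a profile where every player is best-responding is a pure Nash equilibrium.
P1 against (C1, m1): payoffs 7, 11 → best response Down.
P1 against (C1, m2): payoffs 8, 2 → best response Up.
P1 against (C2, m1): payoffs 7, 0 → best response Up.
P1 against (C2, m2): payoffs 0, 3 → best response Down.
P1 against (C3, m1): payoffs 0, 8 → best response Down.
P1 against (C3, m2): payoffs 4, 0 → best response Up.
P2 against (Up, m1): payoffs 7, 9, 3 → best response C2.
P2 against (Up, m2): payoffs 12, 8, 2 → best response C1.
P2 against (Down, m1): payoffs 11, 1, 10 → best response C1.
P2 against (Down, m2): payoffs 8, 5, 6 → best response C1.
P3 against (Up, C1): payoffs 12, 1 → best response m1.
P3 against (Up, C2): payoffs 5, 12 → best response m2.
P3 against (Up, C3): payoffs 4, 12 → best response m2.
P3 against (Down, C1): payoffs 11, 3 → best response m1.
P3 against (Down, C2): payoffs 0, 6 → best response m2.
P3 against (Down, C3): payoffs 8, 9 → best response m2.
Mutual best responses: (Down, C1, m1).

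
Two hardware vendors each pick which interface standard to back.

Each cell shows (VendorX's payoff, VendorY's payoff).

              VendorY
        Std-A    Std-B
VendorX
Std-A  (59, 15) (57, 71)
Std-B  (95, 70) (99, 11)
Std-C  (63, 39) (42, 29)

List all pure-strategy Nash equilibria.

For each strategy profile, look for a profitable unilateral deviation.
(Std-A, Std-A): VendorX can switch to Std-B (59 → 95). Not NE.
(Std-A, Std-B): VendorX can switch to Std-B (57 → 99). Not NE.
(Std-B, Std-A): VendorX gets 95, best alternative 63; VendorY gets 70, best alternative 11. No profitable deviation — NE.
(Std-B, Std-B): VendorY can switch to Std-A (11 → 70). Not NE.
(Std-C, Std-A): VendorX can switch to Std-B (63 → 95). Not NE.
(Std-C, Std-B): VendorX can switch to Std-A (42 → 57). Not NE.

(Std-B, Std-A)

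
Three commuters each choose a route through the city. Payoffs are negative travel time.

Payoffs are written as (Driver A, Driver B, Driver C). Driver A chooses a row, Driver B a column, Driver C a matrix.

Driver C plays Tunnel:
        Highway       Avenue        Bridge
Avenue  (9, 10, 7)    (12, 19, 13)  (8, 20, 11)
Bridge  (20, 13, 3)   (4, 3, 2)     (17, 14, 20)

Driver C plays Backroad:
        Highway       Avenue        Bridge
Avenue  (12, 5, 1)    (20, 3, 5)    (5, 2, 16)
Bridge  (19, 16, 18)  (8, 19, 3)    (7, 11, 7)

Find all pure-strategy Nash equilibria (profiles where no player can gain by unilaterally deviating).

(Bridge, Bridge, Tunnel)

(Avenue, Highway, Tunnel): Driver A can switch to Bridge (9 → 20). Not NE.
(Avenue, Highway, Backroad): Driver A can switch to Bridge (12 → 19). Not NE.
(Avenue, Avenue, Tunnel): Driver B can switch to Bridge (19 → 20). Not NE.
(Avenue, Avenue, Backroad): Driver B can switch to Highway (3 → 5). Not NE.
(Avenue, Bridge, Tunnel): Driver A can switch to Bridge (8 → 17). Not NE.
(Avenue, Bridge, Backroad): Driver A can switch to Bridge (5 → 7). Not NE.
(Bridge, Bridge, Tunnel): Driver A gets 17, best alternative 8; Driver B gets 14, best alternative 13; Driver C gets 20, best alternative 7. No profitable deviation — NE.
(The remaining 5 profiles each have a profitable deviation by the same check.)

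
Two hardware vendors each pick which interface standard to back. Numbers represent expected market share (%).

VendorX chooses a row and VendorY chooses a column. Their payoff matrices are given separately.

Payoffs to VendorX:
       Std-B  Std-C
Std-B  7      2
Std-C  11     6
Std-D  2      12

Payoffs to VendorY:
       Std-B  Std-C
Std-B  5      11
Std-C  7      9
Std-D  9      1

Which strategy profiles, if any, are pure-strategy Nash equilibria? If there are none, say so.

none

VendorX against Std-B: payoffs 7, 11, 2 → best response Std-C.
VendorX against Std-C: payoffs 2, 6, 12 → best response Std-D.
VendorY against Std-B: payoffs 5, 11 → best response Std-C.
VendorY against Std-C: payoffs 7, 9 → best response Std-C.
VendorY against Std-D: payoffs 9, 1 → best response Std-B.
No profile is a mutual best response for all players.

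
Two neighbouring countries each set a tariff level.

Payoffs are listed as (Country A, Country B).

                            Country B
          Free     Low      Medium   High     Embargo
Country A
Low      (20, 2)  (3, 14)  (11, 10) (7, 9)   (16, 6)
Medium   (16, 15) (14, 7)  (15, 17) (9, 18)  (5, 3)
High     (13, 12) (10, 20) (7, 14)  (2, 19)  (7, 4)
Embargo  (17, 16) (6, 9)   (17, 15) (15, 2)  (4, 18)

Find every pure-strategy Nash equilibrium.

No pure-strategy Nash equilibrium.

Check each profile: it is a Nash equilibrium iff no player can strictly gain by switching unilaterally.
(Low, Free): Country B can switch to Low (2 → 14). Not NE.
(Low, Low): Country A can switch to Medium (3 → 14). Not NE.
(Low, Medium): Country A can switch to Medium (11 → 15). Not NE.
(Low, High): Country A can switch to Medium (7 → 9). Not NE.
(Low, Embargo): Country B can switch to Low (6 → 14). Not NE.
(Medium, Free): Country A can switch to Low (16 → 20). Not NE.
(Medium, Low): Country B can switch to Free (7 → 15). Not NE.
(Medium, Medium): Country A can switch to Embargo (15 → 17). Not NE.
(Medium, High): Country A can switch to Embargo (9 → 15). Not NE.
(Medium, Embargo): Country A can switch to Low (5 → 16). Not NE.
(High, Free): Country A can switch to Low (13 → 20). Not NE.
(High, Low): Country A can switch to Medium (10 → 14). Not NE.
(The remaining 8 profiles each have a profitable deviation by the same check.)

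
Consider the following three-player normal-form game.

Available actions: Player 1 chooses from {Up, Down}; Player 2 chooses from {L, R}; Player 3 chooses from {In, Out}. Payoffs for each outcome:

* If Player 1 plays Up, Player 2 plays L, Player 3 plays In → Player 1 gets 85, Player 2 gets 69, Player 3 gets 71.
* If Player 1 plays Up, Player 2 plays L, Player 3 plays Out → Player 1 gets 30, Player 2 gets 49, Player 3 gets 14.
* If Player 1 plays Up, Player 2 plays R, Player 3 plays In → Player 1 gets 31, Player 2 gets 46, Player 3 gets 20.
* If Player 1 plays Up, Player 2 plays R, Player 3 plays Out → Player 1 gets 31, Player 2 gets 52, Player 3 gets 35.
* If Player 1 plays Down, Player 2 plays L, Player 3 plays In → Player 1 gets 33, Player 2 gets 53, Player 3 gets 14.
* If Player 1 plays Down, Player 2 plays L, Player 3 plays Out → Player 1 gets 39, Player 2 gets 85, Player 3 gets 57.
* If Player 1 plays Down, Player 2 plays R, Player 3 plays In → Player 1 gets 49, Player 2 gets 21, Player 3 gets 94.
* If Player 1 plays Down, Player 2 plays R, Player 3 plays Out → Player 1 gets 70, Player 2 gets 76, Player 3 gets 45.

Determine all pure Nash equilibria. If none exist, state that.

Mark each player's best response to every combination of opponents' strategies; a profile where every player is best-responding is a pure Nash equilibrium.
Player 1 against (L, In): payoffs 85, 33 → best response Up.
Player 1 against (L, Out): payoffs 30, 39 → best response Down.
Player 1 against (R, In): payoffs 31, 49 → best response Down.
Player 1 against (R, Out): payoffs 31, 70 → best response Down.
Player 2 against (Up, In): payoffs 69, 46 → best response L.
Player 2 against (Up, Out): payoffs 49, 52 → best response R.
Player 2 against (Down, In): payoffs 53, 21 → best response L.
Player 2 against (Down, Out): payoffs 85, 76 → best response L.
Player 3 against (Up, L): payoffs 71, 14 → best response In.
Player 3 against (Up, R): payoffs 20, 35 → best response Out.
Player 3 against (Down, L): payoffs 14, 57 → best response Out.
Player 3 against (Down, R): payoffs 94, 45 → best response In.
Mutual best responses: (Up, L, In); (Down, L, Out).

(Up, L, In); (Down, L, Out)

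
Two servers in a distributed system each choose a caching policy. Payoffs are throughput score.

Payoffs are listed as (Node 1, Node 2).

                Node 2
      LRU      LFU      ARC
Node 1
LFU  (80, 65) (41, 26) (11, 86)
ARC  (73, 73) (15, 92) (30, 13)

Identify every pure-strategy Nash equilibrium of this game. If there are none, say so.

none

Node 1 against LRU: payoffs 80, 73 → best response LFU.
Node 1 against LFU: payoffs 41, 15 → best response LFU.
Node 1 against ARC: payoffs 11, 30 → best response ARC.
Node 2 against LFU: payoffs 65, 26, 86 → best response ARC.
Node 2 against ARC: payoffs 73, 92, 13 → best response LFU.
No profile is a mutual best response for all players.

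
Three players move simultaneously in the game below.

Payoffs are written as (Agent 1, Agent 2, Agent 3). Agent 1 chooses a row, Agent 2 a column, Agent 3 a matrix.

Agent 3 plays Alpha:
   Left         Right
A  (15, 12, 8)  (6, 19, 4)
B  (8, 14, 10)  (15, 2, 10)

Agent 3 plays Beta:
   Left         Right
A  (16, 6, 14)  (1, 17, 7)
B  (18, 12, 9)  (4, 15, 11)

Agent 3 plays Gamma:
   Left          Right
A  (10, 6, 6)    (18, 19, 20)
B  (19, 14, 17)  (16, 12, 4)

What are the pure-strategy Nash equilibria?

(A, Right, Gamma), (B, Left, Gamma), (B, Right, Beta)

(A, Left, Alpha): Agent 2 can switch to Right (12 → 19). Not NE.
(A, Left, Beta): Agent 1 can switch to B (16 → 18). Not NE.
(A, Left, Gamma): Agent 1 can switch to B (10 → 19). Not NE.
(A, Right, Alpha): Agent 1 can switch to B (6 → 15). Not NE.
(A, Right, Beta): Agent 1 can switch to B (1 → 4). Not NE.
(A, Right, Gamma): Agent 1 gets 18, best alternative 16; Agent 2 gets 19, best alternative 6; Agent 3 gets 20, best alternative 7. No profitable deviation — NE.
(B, Left, Alpha): Agent 1 can switch to A (8 → 15). Not NE.
(B, Left, Beta): Agent 2 can switch to Right (12 → 15). Not NE.
(B, Left, Gamma): Agent 1 gets 19, best alternative 10; Agent 2 gets 14, best alternative 12; Agent 3 gets 17, best alternative 10. No profitable deviation — NE.
(B, Right, Alpha): Agent 2 can switch to Left (2 → 14). Not NE.
(B, Right, Beta): Agent 1 gets 4, best alternative 1; Agent 2 gets 15, best alternative 12; Agent 3 gets 11, best alternative 10. No profitable deviation — NE.
(B, Right, Gamma): Agent 1 can switch to A (16 → 18). Not NE.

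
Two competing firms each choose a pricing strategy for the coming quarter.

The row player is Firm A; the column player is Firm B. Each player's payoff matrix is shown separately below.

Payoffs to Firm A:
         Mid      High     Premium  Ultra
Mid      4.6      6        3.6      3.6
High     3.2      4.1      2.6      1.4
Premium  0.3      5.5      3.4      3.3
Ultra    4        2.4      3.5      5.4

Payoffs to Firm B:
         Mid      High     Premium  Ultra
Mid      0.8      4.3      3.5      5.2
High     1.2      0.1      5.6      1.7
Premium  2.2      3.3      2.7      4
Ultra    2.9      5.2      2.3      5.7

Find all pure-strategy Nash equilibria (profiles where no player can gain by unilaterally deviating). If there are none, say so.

Pure NE: (Ultra, Ultra)

(Mid, Mid): Firm B can switch to High (0.8 → 4.3). Not NE.
(Mid, High): Firm B can switch to Ultra (4.3 → 5.2). Not NE.
(Mid, Premium): Firm B can switch to High (3.5 → 4.3). Not NE.
(Mid, Ultra): Firm A can switch to Ultra (3.6 → 5.4). Not NE.
(High, Mid): Firm A can switch to Mid (3.2 → 4.6). Not NE.
(High, High): Firm A can switch to Mid (4.1 → 6). Not NE.
(High, Premium): Firm A can switch to Mid (2.6 → 3.6). Not NE.
(High, Ultra): Firm A can switch to Mid (1.4 → 3.6). Not NE.
(Premium, Mid): Firm A can switch to Mid (0.3 → 4.6). Not NE.
(Premium, High): Firm A can switch to Mid (5.5 → 6). Not NE.
(Premium, Premium): Firm A can switch to Mid (3.4 → 3.6). Not NE.
(Premium, Ultra): Firm A can switch to Mid (3.3 → 3.6). Not NE.
(Ultra, Ultra): Firm A gets 5.4, best alternative 3.6; Firm B gets 5.7, best alternative 5.2. No profitable deviation — NE.
(The remaining 3 profiles each have a profitable deviation by the same check.)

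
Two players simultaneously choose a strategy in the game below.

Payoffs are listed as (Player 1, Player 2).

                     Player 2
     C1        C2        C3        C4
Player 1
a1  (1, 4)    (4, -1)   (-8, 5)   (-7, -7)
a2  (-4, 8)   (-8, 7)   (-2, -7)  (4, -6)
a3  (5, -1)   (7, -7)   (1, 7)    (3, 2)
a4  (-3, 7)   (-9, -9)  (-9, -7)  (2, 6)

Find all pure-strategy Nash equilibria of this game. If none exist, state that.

Mark each player's best response to every combination of opponents' strategies; a profile where every player is best-responding is a pure Nash equilibrium.
Player 1 against C1: payoffs 1, -4, 5, -3 → best response a3.
Player 1 against C2: payoffs 4, -8, 7, -9 → best response a3.
Player 1 against C3: payoffs -8, -2, 1, -9 → best response a3.
Player 1 against C4: payoffs -7, 4, 3, 2 → best response a2.
Player 2 against a1: payoffs 4, -1, 5, -7 → best response C3.
Player 2 against a2: payoffs 8, 7, -7, -6 → best response C1.
Player 2 against a3: payoffs -1, -7, 7, 2 → best response C3.
Player 2 against a4: payoffs 7, -9, -7, 6 → best response C1.
Mutual best responses: (a3, C3).

Pure NE: (a3, C3)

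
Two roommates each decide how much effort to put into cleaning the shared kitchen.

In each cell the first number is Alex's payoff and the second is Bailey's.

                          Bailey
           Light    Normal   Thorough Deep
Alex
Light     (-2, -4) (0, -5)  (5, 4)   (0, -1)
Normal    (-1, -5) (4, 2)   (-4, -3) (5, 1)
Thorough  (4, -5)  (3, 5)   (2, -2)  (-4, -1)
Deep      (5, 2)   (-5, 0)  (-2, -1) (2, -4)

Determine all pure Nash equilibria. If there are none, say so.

(Light, Light): Alex can switch to Normal (-2 → -1). Not NE.
(Light, Normal): Alex can switch to Normal (0 → 4). Not NE.
(Light, Thorough): Alex gets 5, best alternative 2; Bailey gets 4, best alternative -1. No profitable deviation — NE.
(Light, Deep): Alex can switch to Normal (0 → 5). Not NE.
(Normal, Light): Alex can switch to Thorough (-1 → 4). Not NE.
(Normal, Normal): Alex gets 4, best alternative 3; Bailey gets 2, best alternative 1. No profitable deviation — NE.
(Normal, Thorough): Alex can switch to Light (-4 → 5). Not NE.
(Normal, Deep): Bailey can switch to Normal (1 → 2). Not NE.
(Thorough, Light): Alex can switch to Deep (4 → 5). Not NE.
(Thorough, Normal): Alex can switch to Normal (3 → 4). Not NE.
(Deep, Light): Alex gets 5, best alternative 4; Bailey gets 2, best alternative 0. No profitable deviation — NE.
(The remaining 5 profiles each have a profitable deviation by the same check.)

Pure-strategy Nash equilibria: (Light, Thorough); (Normal, Normal); (Deep, Light)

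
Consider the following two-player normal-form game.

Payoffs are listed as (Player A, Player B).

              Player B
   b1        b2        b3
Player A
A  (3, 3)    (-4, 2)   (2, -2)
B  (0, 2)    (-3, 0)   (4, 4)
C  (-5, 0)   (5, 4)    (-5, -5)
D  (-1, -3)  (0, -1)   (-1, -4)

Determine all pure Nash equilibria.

Pure-strategy Nash equilibria: (A, b1), (B, b3), (C, b2)

Player A against b1: payoffs 3, 0, -5, -1 → best response A.
Player A against b2: payoffs -4, -3, 5, 0 → best response C.
Player A against b3: payoffs 2, 4, -5, -1 → best response B.
Player B against A: payoffs 3, 2, -2 → best response b1.
Player B against B: payoffs 2, 0, 4 → best response b3.
Player B against C: payoffs 0, 4, -5 → best response b2.
Player B against D: payoffs -3, -1, -4 → best response b2.
Mutual best responses: (A, b1); (B, b3); (C, b2).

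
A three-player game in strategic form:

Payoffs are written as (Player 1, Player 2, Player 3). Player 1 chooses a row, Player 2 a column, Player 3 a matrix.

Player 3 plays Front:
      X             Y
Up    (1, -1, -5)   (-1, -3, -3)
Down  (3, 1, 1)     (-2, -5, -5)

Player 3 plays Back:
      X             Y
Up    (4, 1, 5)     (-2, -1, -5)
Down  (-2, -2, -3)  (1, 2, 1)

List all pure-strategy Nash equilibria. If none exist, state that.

(Up, X, Back), (Down, X, Front), (Down, Y, Back)

(Up, X, Front): Player 1 can switch to Down (1 → 3). Not NE.
(Up, X, Back): Player 1 gets 4, best alternative -2; Player 2 gets 1, best alternative -1; Player 3 gets 5, best alternative -5. No profitable deviation — NE.
(Up, Y, Front): Player 2 can switch to X (-3 → -1). Not NE.
(Up, Y, Back): Player 1 can switch to Down (-2 → 1). Not NE.
(Down, X, Front): Player 1 gets 3, best alternative 1; Player 2 gets 1, best alternative -5; Player 3 gets 1, best alternative -3. No profitable deviation — NE.
(Down, X, Back): Player 1 can switch to Up (-2 → 4). Not NE.
(Down, Y, Front): Player 1 can switch to Up (-2 → -1). Not NE.
(Down, Y, Back): Player 1 gets 1, best alternative -2; Player 2 gets 2, best alternative -2; Player 3 gets 1, best alternative -5. No profitable deviation — NE.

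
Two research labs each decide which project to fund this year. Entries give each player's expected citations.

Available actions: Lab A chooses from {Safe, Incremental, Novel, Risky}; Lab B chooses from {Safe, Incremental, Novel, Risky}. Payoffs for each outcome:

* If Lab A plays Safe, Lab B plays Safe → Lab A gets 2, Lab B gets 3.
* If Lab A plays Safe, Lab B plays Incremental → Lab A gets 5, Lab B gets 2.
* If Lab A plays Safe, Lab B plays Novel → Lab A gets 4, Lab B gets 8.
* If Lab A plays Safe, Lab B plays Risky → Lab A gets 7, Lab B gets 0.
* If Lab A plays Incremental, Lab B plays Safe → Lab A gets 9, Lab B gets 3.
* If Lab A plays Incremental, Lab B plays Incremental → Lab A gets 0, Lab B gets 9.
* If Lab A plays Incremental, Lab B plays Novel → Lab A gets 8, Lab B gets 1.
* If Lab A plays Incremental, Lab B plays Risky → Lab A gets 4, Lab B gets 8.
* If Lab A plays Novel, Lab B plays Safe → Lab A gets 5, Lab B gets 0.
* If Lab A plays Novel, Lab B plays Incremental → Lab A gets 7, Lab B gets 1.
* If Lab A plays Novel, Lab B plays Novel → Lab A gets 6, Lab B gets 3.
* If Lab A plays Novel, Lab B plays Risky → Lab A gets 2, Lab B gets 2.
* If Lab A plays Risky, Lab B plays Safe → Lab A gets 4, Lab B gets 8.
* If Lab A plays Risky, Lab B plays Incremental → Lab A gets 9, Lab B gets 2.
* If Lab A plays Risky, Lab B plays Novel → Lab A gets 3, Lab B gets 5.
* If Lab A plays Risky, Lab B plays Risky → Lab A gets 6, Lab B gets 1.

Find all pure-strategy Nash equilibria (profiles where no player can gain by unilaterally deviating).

Lab A against Safe: payoffs 2, 9, 5, 4 → best response Incremental.
Lab A against Incremental: payoffs 5, 0, 7, 9 → best response Risky.
Lab A against Novel: payoffs 4, 8, 6, 3 → best response Incremental.
Lab A against Risky: payoffs 7, 4, 2, 6 → best response Safe.
Lab B against Safe: payoffs 3, 2, 8, 0 → best response Novel.
Lab B against Incremental: payoffs 3, 9, 1, 8 → best response Incremental.
Lab B against Novel: payoffs 0, 1, 3, 2 → best response Novel.
Lab B against Risky: payoffs 8, 2, 5, 1 → best response Safe.
No profile is a mutual best response for all players.

There is no pure-strategy Nash equilibrium.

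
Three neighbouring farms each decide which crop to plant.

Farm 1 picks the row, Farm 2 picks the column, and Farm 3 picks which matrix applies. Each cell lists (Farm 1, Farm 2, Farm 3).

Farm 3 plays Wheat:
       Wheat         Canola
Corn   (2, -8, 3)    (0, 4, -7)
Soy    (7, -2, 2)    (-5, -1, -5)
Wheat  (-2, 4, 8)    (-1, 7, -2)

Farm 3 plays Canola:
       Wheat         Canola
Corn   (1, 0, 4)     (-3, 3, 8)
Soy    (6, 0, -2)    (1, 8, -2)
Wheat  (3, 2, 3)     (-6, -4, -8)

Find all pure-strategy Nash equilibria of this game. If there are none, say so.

Check each profile: it is a Nash equilibrium iff no player can strictly gain by switching unilaterally.
(Corn, Wheat, Wheat): Farm 1 can switch to Soy (2 → 7). Not NE.
(Corn, Wheat, Canola): Farm 1 can switch to Soy (1 → 6). Not NE.
(Corn, Canola, Wheat): Farm 3 can switch to Canola (-7 → 8). Not NE.
(Corn, Canola, Canola): Farm 1 can switch to Soy (-3 → 1). Not NE.
(Soy, Wheat, Wheat): Farm 2 can switch to Canola (-2 → -1). Not NE.
(Soy, Wheat, Canola): Farm 2 can switch to Canola (0 → 8). Not NE.
(Soy, Canola, Wheat): Farm 1 can switch to Corn (-5 → 0). Not NE.
(Soy, Canola, Canola): Farm 1 gets 1, best alternative -3; Farm 2 gets 8, best alternative 0; Farm 3 gets -2, best alternative -5. No profitable deviation — NE.
(Wheat, Wheat, Wheat): Farm 1 can switch to Corn (-2 → 2). Not NE.
(Wheat, Wheat, Canola): Farm 1 can switch to Soy (3 → 6). Not NE.
(Wheat, Canola, Wheat): Farm 1 can switch to Corn (-1 → 0). Not NE.
(The remaining 1 profile has a profitable deviation by the same check.)

Pure NE: (Soy, Canola, Canola)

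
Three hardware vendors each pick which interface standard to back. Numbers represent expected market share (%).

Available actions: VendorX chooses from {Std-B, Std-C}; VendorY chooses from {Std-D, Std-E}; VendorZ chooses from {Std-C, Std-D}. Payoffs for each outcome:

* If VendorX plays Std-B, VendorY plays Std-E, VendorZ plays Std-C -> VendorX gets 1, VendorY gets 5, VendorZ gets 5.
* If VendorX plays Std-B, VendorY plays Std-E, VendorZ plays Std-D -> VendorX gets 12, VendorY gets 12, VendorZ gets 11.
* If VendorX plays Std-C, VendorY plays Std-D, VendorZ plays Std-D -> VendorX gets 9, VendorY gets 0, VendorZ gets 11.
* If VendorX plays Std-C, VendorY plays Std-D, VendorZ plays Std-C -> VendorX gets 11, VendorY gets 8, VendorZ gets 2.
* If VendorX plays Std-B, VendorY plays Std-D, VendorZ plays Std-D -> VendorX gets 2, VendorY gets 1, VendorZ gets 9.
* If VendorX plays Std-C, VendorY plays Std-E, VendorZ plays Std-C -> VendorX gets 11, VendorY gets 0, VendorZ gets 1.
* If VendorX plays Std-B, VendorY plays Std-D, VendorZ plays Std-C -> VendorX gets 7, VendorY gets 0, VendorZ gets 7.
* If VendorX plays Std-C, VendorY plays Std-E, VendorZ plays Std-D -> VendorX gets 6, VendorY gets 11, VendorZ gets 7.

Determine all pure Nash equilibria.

(Std-B, Std-D, Std-C): VendorX can switch to Std-C (7 → 11). Not NE.
(Std-B, Std-D, Std-D): VendorX can switch to Std-C (2 → 9). Not NE.
(Std-B, Std-E, Std-C): VendorX can switch to Std-C (1 → 11). Not NE.
(Std-B, Std-E, Std-D): VendorX gets 12, best alternative 6; VendorY gets 12, best alternative 1; VendorZ gets 11, best alternative 5. No profitable deviation — NE.
(Std-C, Std-D, Std-C): VendorZ can switch to Std-D (2 → 11). Not NE.
(Std-C, Std-D, Std-D): VendorY can switch to Std-E (0 → 11). Not NE.
(Std-C, Std-E, Std-C): VendorY can switch to Std-D (0 → 8). Not NE.
(Std-C, Std-E, Std-D): VendorX can switch to Std-B (6 → 12). Not NE.

Pure NE: (Std-B, Std-E, Std-D)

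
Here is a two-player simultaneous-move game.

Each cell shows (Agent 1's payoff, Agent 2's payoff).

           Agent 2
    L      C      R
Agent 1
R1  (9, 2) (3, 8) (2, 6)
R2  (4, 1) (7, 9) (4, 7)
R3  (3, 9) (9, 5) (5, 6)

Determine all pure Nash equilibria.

For each strategy profile, look for a profitable unilateral deviation.
(R1, L): Agent 2 can switch to C (2 → 8). Not NE.
(R1, C): Agent 1 can switch to R2 (3 → 7). Not NE.
(R1, R): Agent 1 can switch to R2 (2 → 4). Not NE.
(R2, L): Agent 1 can switch to R1 (4 → 9). Not NE.
(R2, C): Agent 1 can switch to R3 (7 → 9). Not NE.
(R2, R): Agent 1 can switch to R3 (4 → 5). Not NE.
(R3, L): Agent 1 can switch to R1 (3 → 9). Not NE.
(R3, C): Agent 2 can switch to L (5 → 9). Not NE.
(R3, R): Agent 2 can switch to L (6 → 9). Not NE.

No pure-strategy Nash equilibrium.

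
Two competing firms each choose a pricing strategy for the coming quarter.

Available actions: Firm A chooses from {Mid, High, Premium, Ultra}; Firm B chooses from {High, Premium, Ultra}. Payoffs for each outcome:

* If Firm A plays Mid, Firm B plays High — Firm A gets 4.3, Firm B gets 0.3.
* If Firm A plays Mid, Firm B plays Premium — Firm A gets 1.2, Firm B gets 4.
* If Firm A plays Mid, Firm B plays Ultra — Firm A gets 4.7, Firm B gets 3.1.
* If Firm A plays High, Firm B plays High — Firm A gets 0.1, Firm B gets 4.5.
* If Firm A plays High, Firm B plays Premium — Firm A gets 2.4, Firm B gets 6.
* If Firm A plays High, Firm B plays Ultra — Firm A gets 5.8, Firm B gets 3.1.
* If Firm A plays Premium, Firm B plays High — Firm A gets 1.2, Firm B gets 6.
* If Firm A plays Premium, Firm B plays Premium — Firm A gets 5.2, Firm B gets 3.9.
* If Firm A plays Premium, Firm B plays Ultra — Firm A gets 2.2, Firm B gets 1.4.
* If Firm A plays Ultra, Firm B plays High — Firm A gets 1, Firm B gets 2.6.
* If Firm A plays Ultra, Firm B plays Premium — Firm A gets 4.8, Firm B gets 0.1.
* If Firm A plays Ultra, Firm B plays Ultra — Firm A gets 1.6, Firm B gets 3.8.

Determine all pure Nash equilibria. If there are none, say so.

Mark each player's best response to every combination of opponents' strategies; a profile where every player is best-responding is a pure Nash equilibrium.
Firm A against High: payoffs 4.3, 0.1, 1.2, 1 → best response Mid.
Firm A against Premium: payoffs 1.2, 2.4, 5.2, 4.8 → best response Premium.
Firm A against Ultra: payoffs 4.7, 5.8, 2.2, 1.6 → best response High.
Firm B against Mid: payoffs 0.3, 4, 3.1 → best response Premium.
Firm B against High: payoffs 4.5, 6, 3.1 → best response Premium.
Firm B against Premium: payoffs 6, 3.9, 1.4 → best response High.
Firm B against Ultra: payoffs 2.6, 0.1, 3.8 → best response Ultra.
No profile is a mutual best response for all players.

No pure-strategy Nash equilibrium.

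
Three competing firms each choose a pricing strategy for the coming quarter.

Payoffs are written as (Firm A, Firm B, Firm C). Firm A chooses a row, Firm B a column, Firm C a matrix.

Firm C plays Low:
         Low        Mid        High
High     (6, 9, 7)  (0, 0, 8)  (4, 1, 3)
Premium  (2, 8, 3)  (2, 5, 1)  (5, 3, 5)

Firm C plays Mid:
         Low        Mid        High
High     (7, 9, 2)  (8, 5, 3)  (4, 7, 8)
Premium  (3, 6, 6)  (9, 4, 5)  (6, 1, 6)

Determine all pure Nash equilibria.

(High, Low, Low): Firm A gets 6, best alternative 2; Firm B gets 9, best alternative 1; Firm C gets 7, best alternative 2. No profitable deviation — NE.
(High, Low, Mid): Firm C can switch to Low (2 → 7). Not NE.
(High, Mid, Low): Firm A can switch to Premium (0 → 2). Not NE.
(High, Mid, Mid): Firm A can switch to Premium (8 → 9). Not NE.
(High, High, Low): Firm A can switch to Premium (4 → 5). Not NE.
(High, High, Mid): Firm A can switch to Premium (4 → 6). Not NE.
(Premium, Low, Low): Firm A can switch to High (2 → 6). Not NE.
(Premium, Low, Mid): Firm A can switch to High (3 → 7). Not NE.
(Premium, Mid, Low): Firm B can switch to Low (5 → 8). Not NE.
(Premium, Mid, Mid): Firm B can switch to Low (4 → 6). Not NE.
(Premium, High, Low): Firm B can switch to Low (3 → 8). Not NE.
(Premium, High, Mid): Firm B can switch to Low (1 → 6). Not NE.

(High, Low, Low)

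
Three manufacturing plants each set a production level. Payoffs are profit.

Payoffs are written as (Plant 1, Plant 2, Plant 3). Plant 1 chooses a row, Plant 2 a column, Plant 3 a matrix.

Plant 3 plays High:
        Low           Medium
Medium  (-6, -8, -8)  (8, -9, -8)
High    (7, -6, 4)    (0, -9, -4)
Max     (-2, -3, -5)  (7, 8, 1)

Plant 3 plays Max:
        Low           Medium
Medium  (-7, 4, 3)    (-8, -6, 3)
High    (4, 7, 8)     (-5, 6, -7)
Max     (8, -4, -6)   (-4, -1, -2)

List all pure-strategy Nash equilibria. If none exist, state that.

Plant 1 against (Low, High): payoffs -6, 7, -2 → best response High.
Plant 1 against (Low, Max): payoffs -7, 4, 8 → best response Max.
Plant 1 against (Medium, High): payoffs 8, 0, 7 → best response Medium.
Plant 1 against (Medium, Max): payoffs -8, -5, -4 → best response Max.
Plant 2 against (Medium, High): payoffs -8, -9 → best response Low.
Plant 2 against (Medium, Max): payoffs 4, -6 → best response Low.
Plant 2 against (High, High): payoffs -6, -9 → best response Low.
Plant 2 against (High, Max): payoffs 7, 6 → best response Low.
Plant 2 against (Max, High): payoffs -3, 8 → best response Medium.
Plant 2 against (Max, Max): payoffs -4, -1 → best response Medium.
Plant 3 against (Medium, Low): payoffs -8, 3 → best response Max.
Plant 3 against (Medium, Medium): payoffs -8, 3 → best response Max.
Plant 3 against (High, Low): payoffs 4, 8 → best response Max.
Plant 3 against (High, Medium): payoffs -4, -7 → best response High.
Plant 3 against (Max, Low): payoffs -5, -6 → best response High.
Plant 3 against (Max, Medium): payoffs 1, -2 → best response High.
No profile is a mutual best response for all players.

There is no pure-strategy Nash equilibrium.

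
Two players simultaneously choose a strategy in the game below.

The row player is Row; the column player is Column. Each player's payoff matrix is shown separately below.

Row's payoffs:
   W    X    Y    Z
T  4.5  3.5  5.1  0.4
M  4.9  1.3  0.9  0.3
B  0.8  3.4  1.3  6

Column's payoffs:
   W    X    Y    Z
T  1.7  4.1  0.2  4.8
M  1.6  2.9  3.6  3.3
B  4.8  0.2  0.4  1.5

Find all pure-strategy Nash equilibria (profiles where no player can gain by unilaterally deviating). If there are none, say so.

none

Mark each player's best response to every combination of opponents' strategies; a profile where every player is best-responding is a pure Nash equilibrium.
Row against W: payoffs 4.5, 4.9, 0.8 → best response M.
Row against X: payoffs 3.5, 1.3, 3.4 → best response T.
Row against Y: payoffs 5.1, 0.9, 1.3 → best response T.
Row against Z: payoffs 0.4, 0.3, 6 → best response B.
Column against T: payoffs 1.7, 4.1, 0.2, 4.8 → best response Z.
Column against M: payoffs 1.6, 2.9, 3.6, 3.3 → best response Y.
Column against B: payoffs 4.8, 0.2, 0.4, 1.5 → best response W.
No profile is a mutual best response for all players.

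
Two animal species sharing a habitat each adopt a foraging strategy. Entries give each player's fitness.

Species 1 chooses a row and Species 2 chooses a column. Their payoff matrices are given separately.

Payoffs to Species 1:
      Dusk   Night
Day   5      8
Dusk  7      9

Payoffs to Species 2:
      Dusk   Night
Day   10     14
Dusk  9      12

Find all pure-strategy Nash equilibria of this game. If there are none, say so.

(Day, Dusk): Species 1 can switch to Dusk (5 → 7). Not NE.
(Day, Night): Species 1 can switch to Dusk (8 → 9). Not NE.
(Dusk, Dusk): Species 2 can switch to Night (9 → 12). Not NE.
(Dusk, Night): Species 1 gets 9, best alternative 8; Species 2 gets 12, best alternative 9. No profitable deviation — NE.

The unique pure-strategy Nash equilibrium is (Dusk, Night).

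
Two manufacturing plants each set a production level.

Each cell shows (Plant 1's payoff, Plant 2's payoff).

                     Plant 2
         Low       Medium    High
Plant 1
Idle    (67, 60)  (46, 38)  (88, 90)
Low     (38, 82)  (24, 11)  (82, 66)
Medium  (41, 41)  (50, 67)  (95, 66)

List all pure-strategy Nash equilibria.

The unique pure-strategy Nash equilibrium is (Medium, Medium).

(Idle, Low): Plant 2 can switch to High (60 → 90). Not NE.
(Idle, Medium): Plant 1 can switch to Medium (46 → 50). Not NE.
(Idle, High): Plant 1 can switch to Medium (88 → 95). Not NE.
(Low, Low): Plant 1 can switch to Idle (38 → 67). Not NE.
(Low, Medium): Plant 1 can switch to Idle (24 → 46). Not NE.
(Low, High): Plant 1 can switch to Idle (82 → 88). Not NE.
(Medium, Low): Plant 1 can switch to Idle (41 → 67). Not NE.
(Medium, Medium): Plant 1 gets 50, best alternative 46; Plant 2 gets 67, best alternative 66. No profitable deviation — NE.
(Medium, High): Plant 2 can switch to Medium (66 → 67). Not NE.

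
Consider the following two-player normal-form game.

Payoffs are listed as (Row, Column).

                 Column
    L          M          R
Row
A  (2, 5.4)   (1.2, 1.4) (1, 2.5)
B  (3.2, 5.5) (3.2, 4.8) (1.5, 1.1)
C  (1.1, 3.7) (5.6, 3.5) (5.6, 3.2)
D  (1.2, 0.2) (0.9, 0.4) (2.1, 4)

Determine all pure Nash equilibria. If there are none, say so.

Row against L: payoffs 2, 3.2, 1.1, 1.2 → best response B.
Row against M: payoffs 1.2, 3.2, 5.6, 0.9 → best response C.
Row against R: payoffs 1, 1.5, 5.6, 2.1 → best response C.
Column against A: payoffs 5.4, 1.4, 2.5 → best response L.
Column against B: payoffs 5.5, 4.8, 1.1 → best response L.
Column against C: payoffs 3.7, 3.5, 3.2 → best response L.
Column against D: payoffs 0.2, 0.4, 4 → best response R.
Mutual best responses: (B, L).

(B, L)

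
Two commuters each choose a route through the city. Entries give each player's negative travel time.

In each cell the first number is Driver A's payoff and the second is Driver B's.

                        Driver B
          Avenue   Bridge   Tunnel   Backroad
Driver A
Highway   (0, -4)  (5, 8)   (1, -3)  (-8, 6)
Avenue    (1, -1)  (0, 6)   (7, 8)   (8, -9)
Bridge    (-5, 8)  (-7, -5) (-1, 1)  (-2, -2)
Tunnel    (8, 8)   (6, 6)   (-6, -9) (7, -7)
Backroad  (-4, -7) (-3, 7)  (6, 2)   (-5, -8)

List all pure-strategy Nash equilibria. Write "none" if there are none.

(Highway, Avenue): Driver A can switch to Avenue (0 → 1). Not NE.
(Highway, Bridge): Driver A can switch to Tunnel (5 → 6). Not NE.
(Highway, Tunnel): Driver A can switch to Avenue (1 → 7). Not NE.
(Highway, Backroad): Driver A can switch to Avenue (-8 → 8). Not NE.
(Avenue, Avenue): Driver A can switch to Tunnel (1 → 8). Not NE.
(Avenue, Bridge): Driver A can switch to Highway (0 → 5). Not NE.
(Avenue, Tunnel): Driver A gets 7, best alternative 6; Driver B gets 8, best alternative 6. No profitable deviation — NE.
(Tunnel, Avenue): Driver A gets 8, best alternative 1; Driver B gets 8, best alternative 6. No profitable deviation — NE.
(The remaining 12 profiles each have a profitable deviation by the same check.)

The pure Nash equilibria are (Avenue, Tunnel); (Tunnel, Avenue).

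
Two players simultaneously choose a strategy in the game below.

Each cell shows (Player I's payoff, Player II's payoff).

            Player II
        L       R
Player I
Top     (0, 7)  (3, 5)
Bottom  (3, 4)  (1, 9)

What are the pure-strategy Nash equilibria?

Player I against L: payoffs 0, 3 → best response Bottom.
Player I against R: payoffs 3, 1 → best response Top.
Player II against Top: payoffs 7, 5 → best response L.
Player II against Bottom: payoffs 4, 9 → best response R.
No profile is a mutual best response for all players.

This game has no pure Nash equilibrium.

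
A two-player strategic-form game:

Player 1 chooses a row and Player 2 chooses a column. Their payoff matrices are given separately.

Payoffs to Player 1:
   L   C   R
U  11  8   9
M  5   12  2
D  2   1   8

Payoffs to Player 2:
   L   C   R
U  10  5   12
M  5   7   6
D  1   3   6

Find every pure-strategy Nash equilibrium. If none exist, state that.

For each player, find the best response to each opponent profile; mutual best responses are the pure NE.
Player 1 against L: payoffs 11, 5, 2 → best response U.
Player 1 against C: payoffs 8, 12, 1 → best response M.
Player 1 against R: payoffs 9, 2, 8 → best response U.
Player 2 against U: payoffs 10, 5, 12 → best response R.
Player 2 against M: payoffs 5, 7, 6 → best response C.
Player 2 against D: payoffs 1, 3, 6 → best response R.
Mutual best responses: (U, R); (M, C).

Pure-strategy Nash equilibria: (U, R); (M, C)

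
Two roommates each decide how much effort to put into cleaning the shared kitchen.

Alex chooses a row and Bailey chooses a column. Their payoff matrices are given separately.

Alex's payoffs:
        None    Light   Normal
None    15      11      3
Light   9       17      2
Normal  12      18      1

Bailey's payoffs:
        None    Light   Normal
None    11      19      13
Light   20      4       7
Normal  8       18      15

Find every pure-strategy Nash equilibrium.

For each strategy profile, look for a profitable unilateral deviation.
(None, None): Bailey can switch to Light (11 → 19). Not NE.
(None, Light): Alex can switch to Light (11 → 17). Not NE.
(None, Normal): Bailey can switch to Light (13 → 19). Not NE.
(Light, None): Alex can switch to None (9 → 15). Not NE.
(Light, Light): Alex can switch to Normal (17 → 18). Not NE.
(Light, Normal): Alex can switch to None (2 → 3). Not NE.
(Normal, None): Alex can switch to None (12 → 15). Not NE.
(Normal, Light): Alex gets 18, best alternative 17; Bailey gets 18, best alternative 15. No profitable deviation — NE.
(Normal, Normal): Alex can switch to None (1 → 3). Not NE.

(Normal, Light)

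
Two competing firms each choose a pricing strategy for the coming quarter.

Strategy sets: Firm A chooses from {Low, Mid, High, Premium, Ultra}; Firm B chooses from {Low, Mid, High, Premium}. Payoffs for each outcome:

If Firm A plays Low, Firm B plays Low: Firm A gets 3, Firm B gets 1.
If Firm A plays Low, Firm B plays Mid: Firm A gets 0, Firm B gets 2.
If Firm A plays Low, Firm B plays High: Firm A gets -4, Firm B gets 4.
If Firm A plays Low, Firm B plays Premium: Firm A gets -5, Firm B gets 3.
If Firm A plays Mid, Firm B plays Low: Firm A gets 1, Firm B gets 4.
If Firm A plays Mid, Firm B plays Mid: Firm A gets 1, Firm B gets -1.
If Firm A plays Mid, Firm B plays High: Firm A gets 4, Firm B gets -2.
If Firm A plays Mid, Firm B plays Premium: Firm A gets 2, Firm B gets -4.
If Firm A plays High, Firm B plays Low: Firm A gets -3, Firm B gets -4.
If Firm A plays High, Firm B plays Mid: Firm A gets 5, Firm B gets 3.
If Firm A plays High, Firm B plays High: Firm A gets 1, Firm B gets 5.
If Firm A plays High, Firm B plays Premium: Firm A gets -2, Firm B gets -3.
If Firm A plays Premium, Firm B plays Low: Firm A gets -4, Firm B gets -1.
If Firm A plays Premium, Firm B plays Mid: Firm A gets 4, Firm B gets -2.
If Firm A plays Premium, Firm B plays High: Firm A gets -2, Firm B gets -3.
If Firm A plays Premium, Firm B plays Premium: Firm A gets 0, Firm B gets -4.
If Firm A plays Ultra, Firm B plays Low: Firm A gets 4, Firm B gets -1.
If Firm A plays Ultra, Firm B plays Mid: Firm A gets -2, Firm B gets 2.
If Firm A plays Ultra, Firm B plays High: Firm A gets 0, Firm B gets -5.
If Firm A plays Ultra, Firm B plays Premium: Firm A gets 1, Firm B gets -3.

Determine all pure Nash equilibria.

Mark each player's best response to every combination of opponents' strategies; a profile where every player is best-responding is a pure Nash equilibrium.
Firm A against Low: payoffs 3, 1, -3, -4, 4 → best response Ultra.
Firm A against Mid: payoffs 0, 1, 5, 4, -2 → best response High.
Firm A against High: payoffs -4, 4, 1, -2, 0 → best response Mid.
Firm A against Premium: payoffs -5, 2, -2, 0, 1 → best response Mid.
Firm B against Low: payoffs 1, 2, 4, 3 → best response High.
Firm B against Mid: payoffs 4, -1, -2, -4 → best response Low.
Firm B against High: payoffs -4, 3, 5, -3 → best response High.
Firm B against Premium: payoffs -1, -2, -3, -4 → best response Low.
Firm B against Ultra: payoffs -1, 2, -5, -3 → best response Mid.
No profile is a mutual best response for all players.

No pure-strategy Nash equilibrium.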